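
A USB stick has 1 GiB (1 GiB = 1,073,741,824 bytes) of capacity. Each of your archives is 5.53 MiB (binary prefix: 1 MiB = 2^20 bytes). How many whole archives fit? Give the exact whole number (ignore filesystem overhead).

Capacity: 1 GiB = 1,073,741,824 bytes
Per item: 5.53 MiB = 5,798,625.28 bytes
⌊1,073,741,824 / 5,798,625.28⌋ = 185

185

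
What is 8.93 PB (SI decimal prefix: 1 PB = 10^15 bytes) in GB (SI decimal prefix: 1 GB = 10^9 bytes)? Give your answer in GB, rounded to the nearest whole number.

8,930,000 GB

8.93 PB × 1,000,000,000,000,000 bytes/PB = 8,930,000,000,000,000 bytes
1 GB = 1,000,000,000 bytes
8,930,000,000,000,000 / 1,000,000,000 = 8,930,000 GB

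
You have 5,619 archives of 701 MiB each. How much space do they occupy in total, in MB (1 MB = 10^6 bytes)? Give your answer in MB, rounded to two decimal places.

4,130,255.93 MB

Total = 5,619 × 701 MiB = 3,938,919 MiB
= 3,938,919 × 1,048,576 bytes = 4,130,255,929,344 bytes
1 MB = 1,000,000 bytes
4,130,255,929,344 / 1,000,000 = 4,130,255.93 MB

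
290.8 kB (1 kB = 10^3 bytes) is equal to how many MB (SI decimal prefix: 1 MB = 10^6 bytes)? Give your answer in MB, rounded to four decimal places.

290.8 kB = 290.8 × 10^3 bytes = 290,800 bytes
1 MB = 10^6 bytes = 1,000,000 bytes
290,800 / 1,000,000 = 0.2908 MB

0.2908 MB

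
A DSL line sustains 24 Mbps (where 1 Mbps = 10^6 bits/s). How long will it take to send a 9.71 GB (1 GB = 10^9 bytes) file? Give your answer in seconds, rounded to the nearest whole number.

3,237 seconds

9.71 GB = 9,710,000,000 bytes = 77,680,000,000 bits
24 Mbps = 24,000,000 bits/s
time = 77,680,000,000 / 24,000,000 = 3,237 s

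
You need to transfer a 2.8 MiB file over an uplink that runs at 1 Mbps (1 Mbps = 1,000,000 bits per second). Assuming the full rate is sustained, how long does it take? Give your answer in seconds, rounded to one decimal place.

2.8 MiB = 2,936,012.8 bytes = 23,488,102.4 bits
1 Mbps = 1,000,000 bits/s
time = 23,488,102.4 / 1,000,000 = 23.5 s

23.5 seconds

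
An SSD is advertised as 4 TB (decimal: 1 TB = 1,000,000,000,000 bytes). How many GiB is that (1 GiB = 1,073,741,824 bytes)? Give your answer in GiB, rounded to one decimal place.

4 TB × 1,000,000,000,000 bytes/TB = 4,000,000,000,000 bytes
1 GiB = 2^30 bytes = 1,073,741,824 bytes
4,000,000,000,000 / 1,073,741,824 = 3,725.3 GiB

3,725.3 GiB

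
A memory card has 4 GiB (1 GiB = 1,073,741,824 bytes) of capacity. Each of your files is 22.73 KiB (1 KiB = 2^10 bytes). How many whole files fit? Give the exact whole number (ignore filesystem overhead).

184,527

Capacity: 4 GiB = 4,294,967,296 bytes
Per item: 22.73 KiB = 23,275.52 bytes
⌊4,294,967,296 / 23,275.52⌋ = 184,527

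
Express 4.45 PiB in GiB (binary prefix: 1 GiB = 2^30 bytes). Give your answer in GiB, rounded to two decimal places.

4.45 PiB = 4.45 × 2^50 bytes = 5,010,254,585,449,676.8 bytes
1 GiB = 1,073,741,824 bytes
5,010,254,585,449,676.8 / 1,073,741,824 = 4,666,163.20 GiB

4,666,163.20 GiB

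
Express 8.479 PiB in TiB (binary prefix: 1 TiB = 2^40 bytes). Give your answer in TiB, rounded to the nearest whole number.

8.479 PiB × 1,125,899,906,842,624 bytes/PiB = 9,546,505,310,118,608.896 bytes
1 TiB = 2^40 bytes = 1,099,511,627,776 bytes
9,546,505,310,118,608.896 / 1,099,511,627,776 = 8,682 TiB

8,682 TiB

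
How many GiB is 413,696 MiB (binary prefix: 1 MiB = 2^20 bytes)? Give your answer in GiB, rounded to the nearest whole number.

413,696 MiB × 1,048,576 bytes/MiB = 433,791,696,896 bytes
1 GiB = 1,073,741,824 bytes
433,791,696,896 / 1,073,741,824 = 404 GiB

404 GiB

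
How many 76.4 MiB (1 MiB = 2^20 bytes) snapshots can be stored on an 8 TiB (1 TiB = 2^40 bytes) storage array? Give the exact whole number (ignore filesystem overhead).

Capacity: 8 TiB = 8,796,093,022,208 bytes
Per item: 76.4 MiB = 80,111,206.4 bytes
⌊8,796,093,022,208 / 80,111,206.4⌋ = 109,798

109,798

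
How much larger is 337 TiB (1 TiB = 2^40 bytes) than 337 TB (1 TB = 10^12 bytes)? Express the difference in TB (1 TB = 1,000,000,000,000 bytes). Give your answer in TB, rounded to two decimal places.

337 TiB = 337 × 1,099,511,627,776 = 370,535,418,560,512 bytes
337 TB = 337 × 1,000,000,000,000 = 337,000,000,000,000 bytes
difference = 33,535,418,560,512 bytes
33,535,418,560,512 / 1,000,000,000,000 = 33.54 TB

33.54 TB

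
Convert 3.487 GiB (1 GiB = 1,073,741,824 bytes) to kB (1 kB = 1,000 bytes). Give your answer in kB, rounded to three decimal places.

3,744,137.740 kB

3.487 GiB × 1,073,741,824 bytes/GiB = 3,744,137,740.288 bytes
1 kB = 1,000 bytes
3,744,137,740.288 / 1,000 = 3,744,137.740 kB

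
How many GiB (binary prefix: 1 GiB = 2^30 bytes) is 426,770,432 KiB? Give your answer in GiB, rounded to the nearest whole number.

426,770,432 KiB = 426,770,432 × 2^10 bytes = 437,012,922,368 bytes
1 GiB = 2^30 bytes = 1,073,741,824 bytes
437,012,922,368 / 1,073,741,824 = 407 GiB

407 GiB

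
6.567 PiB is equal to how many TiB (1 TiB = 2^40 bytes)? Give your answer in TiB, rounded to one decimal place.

6,724.6 TiB

6.567 PiB = 6.567 × 2^50 bytes = 7,393,784,688,235,511.808 bytes
1 TiB = 1,099,511,627,776 bytes
7,393,784,688,235,511.808 / 1,099,511,627,776 = 6,724.6 TiB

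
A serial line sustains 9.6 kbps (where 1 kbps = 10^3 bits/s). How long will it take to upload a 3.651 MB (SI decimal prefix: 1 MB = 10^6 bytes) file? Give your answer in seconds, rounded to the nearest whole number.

3,043 seconds

3.651 MB = 3,651,000 bytes = 29,208,000 bits
9.6 kbps = 9,600 bits/s
time = 29,208,000 / 9,600 = 3,043 s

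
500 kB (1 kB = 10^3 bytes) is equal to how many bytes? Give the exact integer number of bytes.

500,000 bytes

500 × 1,000 = 500,000 bytes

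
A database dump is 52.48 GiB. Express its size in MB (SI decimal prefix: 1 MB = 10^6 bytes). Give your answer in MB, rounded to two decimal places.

52.48 GiB = 52.48 × 2^30 bytes = 56,349,970,923.52 bytes
1 MB = 1,000,000 bytes
56,349,970,923.52 / 1,000,000 = 56,349.97 MB

56,349.97 MB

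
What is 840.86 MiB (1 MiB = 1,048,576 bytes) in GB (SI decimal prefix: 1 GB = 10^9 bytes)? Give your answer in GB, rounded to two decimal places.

0.88 GB

840.86 MiB = 840.86 × 2^20 bytes = 881,705,615.36 bytes
1 GB = 1,000,000,000 bytes
881,705,615.36 / 1,000,000,000 = 0.88 GB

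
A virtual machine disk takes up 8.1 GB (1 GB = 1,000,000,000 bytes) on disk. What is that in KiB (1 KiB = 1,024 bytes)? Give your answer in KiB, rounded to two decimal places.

8.1 GB = 8.1 × 10^9 bytes = 8,100,000,000 bytes
1 KiB = 2^10 bytes = 1,024 bytes
8,100,000,000 / 1,024 = 7,910,156.25 KiB

7,910,156.25 KiB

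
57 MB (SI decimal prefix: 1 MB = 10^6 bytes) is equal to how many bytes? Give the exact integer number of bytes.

57 × 1,000,000 = 57,000,000 bytes

57,000,000 bytes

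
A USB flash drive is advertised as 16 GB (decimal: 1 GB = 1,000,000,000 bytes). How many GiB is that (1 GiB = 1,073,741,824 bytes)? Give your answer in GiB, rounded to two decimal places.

16 GB = 16 × 10^9 bytes = 16,000,000,000 bytes
1 GiB = 1,073,741,824 bytes
16,000,000,000 / 1,073,741,824 = 14.90 GiB

14.90 GiB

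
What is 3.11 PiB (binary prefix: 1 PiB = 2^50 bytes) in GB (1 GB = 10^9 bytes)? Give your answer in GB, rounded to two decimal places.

3,501,548.71 GB

3.11 PiB = 3.11 × 2^50 bytes = 3,501,548,710,280,560.64 bytes
1 GB = 1,000,000,000 bytes
3,501,548,710,280,560.64 / 1,000,000,000 = 3,501,548.71 GB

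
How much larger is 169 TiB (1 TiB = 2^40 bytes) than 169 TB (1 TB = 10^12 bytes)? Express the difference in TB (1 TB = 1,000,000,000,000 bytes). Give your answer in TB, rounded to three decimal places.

169 TiB = 169 × 1,099,511,627,776 = 185,817,465,094,144 bytes
169 TB = 169 × 1,000,000,000,000 = 169,000,000,000,000 bytes
difference = 16,817,465,094,144 bytes
16,817,465,094,144 / 1,000,000,000,000 = 16.817 TB

16.817 TB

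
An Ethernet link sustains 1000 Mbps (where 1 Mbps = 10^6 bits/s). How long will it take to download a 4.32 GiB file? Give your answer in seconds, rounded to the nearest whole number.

37 seconds

4.32 GiB = 4,638,564,679.68 bytes = 37,108,517,437.44 bits
1000 Mbps = 1,000,000,000 bits/s
time = 37,108,517,437.44 / 1,000,000,000 = 37 s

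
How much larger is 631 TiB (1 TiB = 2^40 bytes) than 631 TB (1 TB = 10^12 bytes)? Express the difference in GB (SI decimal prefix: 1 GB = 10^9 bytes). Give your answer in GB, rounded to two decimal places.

62,791.84 GB

631 TiB = 631 × 1,099,511,627,776 = 693,791,837,126,656 bytes
631 TB = 631 × 1,000,000,000,000 = 631,000,000,000,000 bytes
difference = 62,791,837,126,656 bytes
62,791,837,126,656 / 1,000,000,000 = 62,791.84 GB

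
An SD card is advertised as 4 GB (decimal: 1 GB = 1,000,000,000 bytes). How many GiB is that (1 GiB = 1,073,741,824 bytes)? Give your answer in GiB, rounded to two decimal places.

3.73 GiB

4 GB = 4 × 10^9 bytes = 4,000,000,000 bytes
1 GiB = 2^30 bytes = 1,073,741,824 bytes
4,000,000,000 / 1,073,741,824 = 3.73 GiB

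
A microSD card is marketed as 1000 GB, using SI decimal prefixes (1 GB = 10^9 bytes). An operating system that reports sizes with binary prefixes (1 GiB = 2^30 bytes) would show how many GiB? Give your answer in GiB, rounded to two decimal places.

931.32 GiB

1000 GB × 1,000,000,000 bytes/GB = 1,000,000,000,000 bytes
1 GiB = 1,073,741,824 bytes
1,000,000,000,000 / 1,073,741,824 = 931.32 GiB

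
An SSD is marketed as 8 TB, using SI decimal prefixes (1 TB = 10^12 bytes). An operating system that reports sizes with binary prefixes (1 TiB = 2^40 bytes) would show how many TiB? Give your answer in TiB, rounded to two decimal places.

7.28 TiB

8 TB × 1,000,000,000,000 bytes/TB = 8,000,000,000,000 bytes
1 TiB = 1,099,511,627,776 bytes
8,000,000,000,000 / 1,099,511,627,776 = 7.28 TiB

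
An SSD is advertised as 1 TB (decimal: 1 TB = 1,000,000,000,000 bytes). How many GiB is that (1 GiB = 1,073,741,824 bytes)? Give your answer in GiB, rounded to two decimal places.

1 TB × 1,000,000,000,000 bytes/TB = 1,000,000,000,000 bytes
1 GiB = 1,073,741,824 bytes
1,000,000,000,000 / 1,073,741,824 = 931.32 GiB

931.32 GiB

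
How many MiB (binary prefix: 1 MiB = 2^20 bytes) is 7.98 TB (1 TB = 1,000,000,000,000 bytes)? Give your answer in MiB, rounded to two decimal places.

7,610,321.04 MiB

7.98 TB × 1,000,000,000,000 bytes/TB = 7,980,000,000,000 bytes
1 MiB = 2^20 bytes = 1,048,576 bytes
7,980,000,000,000 / 1,048,576 = 7,610,321.04 MiB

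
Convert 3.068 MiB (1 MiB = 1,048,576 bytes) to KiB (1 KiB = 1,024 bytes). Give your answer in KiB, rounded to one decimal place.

3.068 MiB = 3.068 × 2^20 bytes = 3,217,031.168 bytes
1 KiB = 1,024 bytes
3,217,031.168 / 1,024 = 3,141.6 KiB

3,141.6 KiB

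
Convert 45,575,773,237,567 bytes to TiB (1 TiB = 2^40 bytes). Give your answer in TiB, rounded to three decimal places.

45,575,773,237,567 bytes given.
1 TiB = 2^40 bytes = 1,099,511,627,776 bytes
45,575,773,237,567 / 1,099,511,627,776 = 41.451 TiB

41.451 TiB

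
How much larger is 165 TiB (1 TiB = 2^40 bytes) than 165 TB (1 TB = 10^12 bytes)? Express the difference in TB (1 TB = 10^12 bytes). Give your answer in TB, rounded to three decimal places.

165 TiB = 165 × 1,099,511,627,776 = 181,419,418,583,040 bytes
165 TB = 165 × 1,000,000,000,000 = 165,000,000,000,000 bytes
difference = 16,419,418,583,040 bytes
16,419,418,583,040 / 1,000,000,000,000 = 16.419 TB

16.419 TB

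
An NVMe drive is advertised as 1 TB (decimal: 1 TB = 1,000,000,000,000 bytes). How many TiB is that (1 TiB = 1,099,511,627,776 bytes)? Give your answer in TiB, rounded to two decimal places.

1 TB = 1 × 10^12 bytes = 1,000,000,000,000 bytes
1 TiB = 2^40 bytes = 1,099,511,627,776 bytes
1,000,000,000,000 / 1,099,511,627,776 = 0.91 TiB

0.91 TiB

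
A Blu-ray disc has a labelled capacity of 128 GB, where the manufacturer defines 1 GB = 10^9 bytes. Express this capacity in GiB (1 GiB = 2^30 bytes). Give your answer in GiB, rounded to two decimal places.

128 GB × 1,000,000,000 bytes/GB = 128,000,000,000 bytes
1 GiB = 2^30 bytes = 1,073,741,824 bytes
128,000,000,000 / 1,073,741,824 = 119.21 GiB

119.21 GiB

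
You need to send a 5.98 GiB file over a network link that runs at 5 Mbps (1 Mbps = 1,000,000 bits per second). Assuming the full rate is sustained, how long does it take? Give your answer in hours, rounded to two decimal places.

5.98 GiB = 6,420,976,107.52 bytes = 51,367,808,860.16 bits
5 Mbps = 5,000,000 bits/s
time = 51,367,808,860.16 / 5,000,000 = 10,273.5618 s
10,273.5618 s / 3600 = 2.85 hours

2.85 hours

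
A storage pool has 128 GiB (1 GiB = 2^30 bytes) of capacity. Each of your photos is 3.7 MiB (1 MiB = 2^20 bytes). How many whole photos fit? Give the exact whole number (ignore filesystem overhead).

Capacity: 128 GiB = 137,438,953,472 bytes
Per item: 3.7 MiB = 3,879,731.2 bytes
⌊137,438,953,472 / 3,879,731.2⌋ = 35,424

35,424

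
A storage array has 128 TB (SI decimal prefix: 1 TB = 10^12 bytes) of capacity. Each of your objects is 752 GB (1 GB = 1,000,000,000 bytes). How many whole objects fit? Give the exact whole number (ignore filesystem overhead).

170

Capacity: 128 TB = 128,000,000,000,000 bytes
Per item: 752 GB = 752,000,000,000 bytes
⌊128,000,000,000,000 / 752,000,000,000⌋ = 170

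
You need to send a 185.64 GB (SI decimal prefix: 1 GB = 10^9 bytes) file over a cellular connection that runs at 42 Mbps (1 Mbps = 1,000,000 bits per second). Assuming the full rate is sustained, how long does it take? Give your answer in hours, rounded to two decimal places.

185.64 GB = 185,640,000,000 bytes = 1,485,120,000,000 bits
42 Mbps = 42,000,000 bits/s
time = 1,485,120,000,000 / 42,000,000 = 35,360.0000 s
35,360.0000 s / 3600 = 9.82 hours

9.82 hours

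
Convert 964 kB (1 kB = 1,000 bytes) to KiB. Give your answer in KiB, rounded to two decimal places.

941.41 KiB

964 kB = 964 × 10^3 bytes = 964,000 bytes
1 KiB = 1,024 bytes
964,000 / 1,024 = 941.41 KiB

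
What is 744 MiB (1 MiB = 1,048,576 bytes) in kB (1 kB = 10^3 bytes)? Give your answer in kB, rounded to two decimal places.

744 MiB × 1,048,576 bytes/MiB = 780,140,544 bytes
1 kB = 10^3 bytes = 1,000 bytes
780,140,544 / 1,000 = 780,140.54 kB

780,140.54 kB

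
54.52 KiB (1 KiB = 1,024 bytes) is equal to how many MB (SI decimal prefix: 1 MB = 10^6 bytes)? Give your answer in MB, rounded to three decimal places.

0.056 MB

54.52 KiB × 1,024 bytes/KiB = 55,828.48 bytes
1 MB = 1,000,000 bytes
55,828.48 / 1,000,000 = 0.056 MB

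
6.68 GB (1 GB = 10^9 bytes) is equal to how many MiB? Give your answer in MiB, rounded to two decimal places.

6.68 GB = 6.68 × 10^9 bytes = 6,680,000,000 bytes
1 MiB = 2^20 bytes = 1,048,576 bytes
6,680,000,000 / 1,048,576 = 6,370.54 MiB

6,370.54 MiB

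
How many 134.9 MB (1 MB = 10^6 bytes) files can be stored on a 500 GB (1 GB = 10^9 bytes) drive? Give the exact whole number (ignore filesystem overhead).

3,706

Capacity: 500 GB = 500,000,000,000 bytes
Per item: 134.9 MB = 134,900,000 bytes
⌊500,000,000,000 / 134,900,000⌋ = 3,706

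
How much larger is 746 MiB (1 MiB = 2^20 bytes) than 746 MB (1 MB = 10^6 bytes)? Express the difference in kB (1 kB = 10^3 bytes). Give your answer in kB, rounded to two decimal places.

36,237.70 kB

746 MiB = 746 × 1,048,576 = 782,237,696 bytes
746 MB = 746 × 1,000,000 = 746,000,000 bytes
difference = 36,237,696 bytes
36,237,696 / 1,000 = 36,237.70 kB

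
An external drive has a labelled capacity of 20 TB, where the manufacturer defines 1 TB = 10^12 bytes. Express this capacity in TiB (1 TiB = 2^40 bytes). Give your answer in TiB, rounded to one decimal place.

18.2 TiB

20 TB × 1,000,000,000,000 bytes/TB = 20,000,000,000,000 bytes
1 TiB = 1,099,511,627,776 bytes
20,000,000,000,000 / 1,099,511,627,776 = 18.2 TiB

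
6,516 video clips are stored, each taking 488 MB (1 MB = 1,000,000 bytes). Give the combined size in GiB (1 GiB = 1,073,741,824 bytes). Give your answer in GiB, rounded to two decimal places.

2,961.43 GiB

Total = 6,516 × 488 MB = 3,179,808 MB
= 3,179,808 × 1,000,000 bytes = 3,179,808,000,000 bytes
1 GiB = 1,073,741,824 bytes
3,179,808,000,000 / 1,073,741,824 = 2,961.43 GiB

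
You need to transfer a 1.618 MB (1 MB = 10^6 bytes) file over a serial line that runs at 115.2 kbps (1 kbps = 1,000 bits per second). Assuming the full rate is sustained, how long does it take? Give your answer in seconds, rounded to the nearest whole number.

1.618 MB = 1,618,000 bytes = 12,944,000 bits
115.2 kbps = 115,200 bits/s
time = 12,944,000 / 115,200 = 112 s

112 seconds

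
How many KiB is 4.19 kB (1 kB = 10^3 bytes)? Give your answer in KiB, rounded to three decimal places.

4.19 kB = 4.19 × 10^3 bytes = 4,190 bytes
1 KiB = 2^10 bytes = 1,024 bytes
4,190 / 1,024 = 4.092 KiB

4.092 KiB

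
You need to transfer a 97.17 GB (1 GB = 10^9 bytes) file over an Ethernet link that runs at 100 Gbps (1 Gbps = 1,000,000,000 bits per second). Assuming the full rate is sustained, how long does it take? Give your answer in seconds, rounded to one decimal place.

7.8 seconds

97.17 GB = 97,170,000,000 bytes = 777,360,000,000 bits
100 Gbps = 100,000,000,000 bits/s
time = 777,360,000,000 / 100,000,000,000 = 7.8 s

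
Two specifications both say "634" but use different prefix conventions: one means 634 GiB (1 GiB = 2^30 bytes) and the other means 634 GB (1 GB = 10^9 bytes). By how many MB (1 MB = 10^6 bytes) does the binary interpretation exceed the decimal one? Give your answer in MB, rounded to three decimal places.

46,752.316 MB

634 GiB = 634 × 1,073,741,824 = 680,752,316,416 bytes
634 GB = 634 × 1,000,000,000 = 634,000,000,000 bytes
difference = 46,752,316,416 bytes
46,752,316,416 / 1,000,000 = 46,752.316 MB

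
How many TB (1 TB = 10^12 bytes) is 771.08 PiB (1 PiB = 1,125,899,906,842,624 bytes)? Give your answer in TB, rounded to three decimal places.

771.08 PiB = 771.08 × 2^50 bytes = 868,158,900,168,210,513.92 bytes
1 TB = 10^12 bytes = 1,000,000,000,000 bytes
868,158,900,168,210,513.92 / 1,000,000,000,000 = 868,158.900 TB

868,158.900 TB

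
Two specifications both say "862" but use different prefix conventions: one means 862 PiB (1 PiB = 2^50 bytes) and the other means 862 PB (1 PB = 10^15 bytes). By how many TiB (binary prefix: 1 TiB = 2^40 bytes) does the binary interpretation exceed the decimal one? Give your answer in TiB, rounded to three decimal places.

862 PiB = 862 × 1,125,899,906,842,624 = 970,525,719,698,341,888 bytes
862 PB = 862 × 1,000,000,000,000,000 = 862,000,000,000,000,000 bytes
difference = 108,525,719,698,341,888 bytes
108,525,719,698,341,888 / 1,099,511,627,776 = 98,703.567 TiB

98,703.567 TiB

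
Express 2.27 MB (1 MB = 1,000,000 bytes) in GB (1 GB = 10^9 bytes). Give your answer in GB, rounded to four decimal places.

2.27 MB × 1,000,000 bytes/MB = 2,270,000 bytes
1 GB = 10^9 bytes = 1,000,000,000 bytes
2,270,000 / 1,000,000,000 = 0.0023 GB

0.0023 GB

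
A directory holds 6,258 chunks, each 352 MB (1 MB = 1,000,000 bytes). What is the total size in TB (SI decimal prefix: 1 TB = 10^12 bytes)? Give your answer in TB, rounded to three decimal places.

Total = 6,258 × 352 MB = 2,202,816 MB
= 2,202,816 × 1,000,000 bytes = 2,202,816,000,000 bytes
1 TB = 1,000,000,000,000 bytes
2,202,816,000,000 / 1,000,000,000,000 = 2.203 TB

2.203 TB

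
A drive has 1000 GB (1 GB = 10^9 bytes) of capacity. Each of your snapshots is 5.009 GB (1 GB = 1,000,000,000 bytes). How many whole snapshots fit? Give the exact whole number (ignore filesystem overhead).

199

Capacity: 1000 GB = 1,000,000,000,000 bytes
Per item: 5.009 GB = 5,009,000,000 bytes
⌊1,000,000,000,000 / 5,009,000,000⌋ = 199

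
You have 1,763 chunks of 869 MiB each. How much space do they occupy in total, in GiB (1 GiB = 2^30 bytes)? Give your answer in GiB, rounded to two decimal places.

1,496.14 GiB

Total = 1,763 × 869 MiB = 1,532,047 MiB
= 1,532,047 × 1,048,576 bytes = 1,606,467,715,072 bytes
1 GiB = 1,073,741,824 bytes
1,606,467,715,072 / 1,073,741,824 = 1,496.14 GiB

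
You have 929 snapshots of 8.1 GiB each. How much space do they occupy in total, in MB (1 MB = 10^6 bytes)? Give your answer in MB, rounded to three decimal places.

Total = 929 × 8.1 GiB = 7524.9 GiB
= 7524.9 × 1,073,741,824 bytes = 8,079,799,851,417.6 bytes
1 MB = 1,000,000 bytes
8,079,799,851,417.6 / 1,000,000 = 8,079,799.851 MB

8,079,799.851 MB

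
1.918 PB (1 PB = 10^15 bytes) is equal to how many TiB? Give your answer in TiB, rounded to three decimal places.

1.918 PB × 1,000,000,000,000,000 bytes/PB = 1,918,000,000,000,000 bytes
1 TiB = 1,099,511,627,776 bytes
1,918,000,000,000,000 / 1,099,511,627,776 = 1,744.411 TiB

1,744.411 TiB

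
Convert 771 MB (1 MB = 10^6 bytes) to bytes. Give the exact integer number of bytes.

771 × 1,000,000 = 771,000,000 bytes  (1 MB = 10^6 bytes)

771,000,000 bytes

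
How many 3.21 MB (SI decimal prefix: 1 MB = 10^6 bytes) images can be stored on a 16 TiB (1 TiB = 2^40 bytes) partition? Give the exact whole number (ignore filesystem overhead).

5,480,431

Capacity: 16 TiB = 17,592,186,044,416 bytes
Per item: 3.21 MB = 3,210,000 bytes
⌊17,592,186,044,416 / 3,210,000⌋ = 5,480,431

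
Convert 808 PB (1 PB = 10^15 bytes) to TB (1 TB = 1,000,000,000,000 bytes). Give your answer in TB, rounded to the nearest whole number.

808 PB = 808 × 10^15 bytes = 808,000,000,000,000,000 bytes
1 TB = 1,000,000,000,000 bytes
808,000,000,000,000,000 / 1,000,000,000,000 = 808,000 TB

808,000 TB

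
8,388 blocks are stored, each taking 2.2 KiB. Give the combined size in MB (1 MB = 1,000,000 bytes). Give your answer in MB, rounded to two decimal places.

Total = 8,388 × 2.2 KiB = 18453.6 KiB
= 18453.6 × 1,024 bytes = 18,896,486.4 bytes
1 MB = 1,000,000 bytes
18,896,486.4 / 1,000,000 = 18.90 MB

18.90 MB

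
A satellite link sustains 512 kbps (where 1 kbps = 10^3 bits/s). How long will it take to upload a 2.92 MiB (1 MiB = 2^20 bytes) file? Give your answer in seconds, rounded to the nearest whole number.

2.92 MiB = 3,061,841.92 bytes = 24,494,735.36 bits
512 kbps = 512,000 bits/s
time = 24,494,735.36 / 512,000 = 48 s

48 seconds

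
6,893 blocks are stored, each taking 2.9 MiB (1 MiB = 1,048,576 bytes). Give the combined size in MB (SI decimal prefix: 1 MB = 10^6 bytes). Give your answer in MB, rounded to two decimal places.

20,960.72 MB

Total = 6,893 × 2.9 MiB = 19989.7 MiB
= 19989.7 × 1,048,576 bytes = 20,960,719,667.2 bytes
1 MB = 1,000,000 bytes
20,960,719,667.2 / 1,000,000 = 20,960.72 MB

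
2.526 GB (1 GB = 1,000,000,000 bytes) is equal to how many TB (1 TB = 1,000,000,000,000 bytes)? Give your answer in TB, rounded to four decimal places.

0.0025 TB

2.526 GB × 1,000,000,000 bytes/GB = 2,526,000,000 bytes
1 TB = 1,000,000,000,000 bytes
2,526,000,000 / 1,000,000,000,000 = 0.0025 TB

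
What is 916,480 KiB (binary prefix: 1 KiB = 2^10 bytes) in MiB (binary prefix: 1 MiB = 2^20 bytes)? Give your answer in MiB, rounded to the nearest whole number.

916,480 KiB = 916,480 × 2^10 bytes = 938,475,520 bytes
1 MiB = 2^20 bytes = 1,048,576 bytes
938,475,520 / 1,048,576 = 895 MiB

895 MiB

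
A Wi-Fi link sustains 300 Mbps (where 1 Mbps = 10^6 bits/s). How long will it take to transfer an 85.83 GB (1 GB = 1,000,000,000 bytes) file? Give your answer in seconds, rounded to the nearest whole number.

85.83 GB = 85,830,000,000 bytes = 686,640,000,000 bits
300 Mbps = 300,000,000 bits/s
time = 686,640,000,000 / 300,000,000 = 2,289 s

2,289 seconds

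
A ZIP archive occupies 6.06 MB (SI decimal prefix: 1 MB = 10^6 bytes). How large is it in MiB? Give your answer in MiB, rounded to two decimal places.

5.78 MiB

6.06 MB = 6.06 × 10^6 bytes = 6,060,000 bytes
1 MiB = 1,048,576 bytes
6,060,000 / 1,048,576 = 5.78 MiB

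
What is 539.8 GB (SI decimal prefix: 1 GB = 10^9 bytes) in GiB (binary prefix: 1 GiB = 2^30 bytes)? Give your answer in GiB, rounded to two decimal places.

539.8 GB = 539.8 × 10^9 bytes = 539,800,000,000 bytes
1 GiB = 1,073,741,824 bytes
539,800,000,000 / 1,073,741,824 = 502.73 GiB

502.73 GiB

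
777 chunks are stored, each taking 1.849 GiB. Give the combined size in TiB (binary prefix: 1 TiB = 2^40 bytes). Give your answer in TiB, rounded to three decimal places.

Total = 777 × 1.849 GiB = 1436.673 GiB
= 1436.673 × 1,073,741,824 bytes = 1,542,615,887,511.552 bytes
1 TiB = 1,099,511,627,776 bytes
1,542,615,887,511.552 / 1,099,511,627,776 = 1.403 TiB

1.403 TiB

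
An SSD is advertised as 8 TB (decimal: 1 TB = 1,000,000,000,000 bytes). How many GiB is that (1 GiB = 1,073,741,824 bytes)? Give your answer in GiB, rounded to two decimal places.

8 TB = 8 × 10^12 bytes = 8,000,000,000,000 bytes
1 GiB = 1,073,741,824 bytes
8,000,000,000,000 / 1,073,741,824 = 7,450.58 GiB

7,450.58 GiB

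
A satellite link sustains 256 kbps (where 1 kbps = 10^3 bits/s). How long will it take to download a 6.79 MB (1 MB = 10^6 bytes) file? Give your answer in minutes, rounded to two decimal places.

3.54 minutes

6.79 MB = 6,790,000 bytes = 54,320,000 bits
256 kbps = 256,000 bits/s
time = 54,320,000 / 256,000 = 212.188 s
212.188 s / 60 = 3.54 minutes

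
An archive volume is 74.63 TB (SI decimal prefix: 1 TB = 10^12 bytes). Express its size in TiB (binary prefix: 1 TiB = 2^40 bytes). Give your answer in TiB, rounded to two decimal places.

74.63 TB = 74.63 × 10^12 bytes = 74,630,000,000,000 bytes
1 TiB = 2^40 bytes = 1,099,511,627,776 bytes
74,630,000,000,000 / 1,099,511,627,776 = 67.88 TiB

67.88 TiB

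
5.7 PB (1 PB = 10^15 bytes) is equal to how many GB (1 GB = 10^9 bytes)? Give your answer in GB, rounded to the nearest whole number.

5,700,000 GB

5.7 PB × 1,000,000,000,000,000 bytes/PB = 5,700,000,000,000,000 bytes
1 GB = 10^9 bytes = 1,000,000,000 bytes
5,700,000,000,000,000 / 1,000,000,000 = 5,700,000 GB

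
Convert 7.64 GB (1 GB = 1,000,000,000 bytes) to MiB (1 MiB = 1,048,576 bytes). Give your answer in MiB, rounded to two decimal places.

7.64 GB = 7.64 × 10^9 bytes = 7,640,000,000 bytes
1 MiB = 2^20 bytes = 1,048,576 bytes
7,640,000,000 / 1,048,576 = 7,286.07 MiB

7,286.07 MiB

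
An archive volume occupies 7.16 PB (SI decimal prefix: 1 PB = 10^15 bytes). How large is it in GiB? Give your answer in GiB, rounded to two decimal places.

7.16 PB = 7.16 × 10^15 bytes = 7,160,000,000,000,000 bytes
1 GiB = 2^30 bytes = 1,073,741,824 bytes
7,160,000,000,000,000 / 1,073,741,824 = 6,668,269.63 GiB

6,668,269.63 GiB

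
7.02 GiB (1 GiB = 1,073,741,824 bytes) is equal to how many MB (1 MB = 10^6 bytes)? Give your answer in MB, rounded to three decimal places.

7.02 GiB = 7.02 × 2^30 bytes = 7,537,667,604.48 bytes
1 MB = 1,000,000 bytes
7,537,667,604.48 / 1,000,000 = 7,537.668 MB

7,537.668 MB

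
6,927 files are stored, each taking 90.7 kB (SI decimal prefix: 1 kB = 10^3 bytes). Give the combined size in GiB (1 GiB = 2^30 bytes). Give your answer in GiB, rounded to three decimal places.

0.585 GiB

Total = 6,927 × 90.7 kB = 628278.9 kB
= 628278.9 × 1,000 bytes = 628,278,900 bytes
1 GiB = 1,073,741,824 bytes
628,278,900 / 1,073,741,824 = 0.585 GiB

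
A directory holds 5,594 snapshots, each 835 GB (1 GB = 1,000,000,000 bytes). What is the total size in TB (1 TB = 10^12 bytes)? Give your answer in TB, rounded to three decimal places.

Total = 5,594 × 835 GB = 4,670,990 GB
= 4,670,990 × 1,000,000,000 bytes = 4,670,990,000,000,000 bytes
1 TB = 1,000,000,000,000 bytes
4,670,990,000,000,000 / 1,000,000,000,000 = 4,670.990 TB

4,670.990 TB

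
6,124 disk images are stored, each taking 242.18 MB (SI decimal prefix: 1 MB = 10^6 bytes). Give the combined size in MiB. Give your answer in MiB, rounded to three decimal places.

Total = 6,124 × 242.18 MB = 1483110.32 MB
= 1483110.32 × 1,000,000 bytes = 1,483,110,320,000 bytes
1 MiB = 1,048,576 bytes
1,483,110,320,000 / 1,048,576 = 1,414,404.221 MiB

1,414,404.221 MiB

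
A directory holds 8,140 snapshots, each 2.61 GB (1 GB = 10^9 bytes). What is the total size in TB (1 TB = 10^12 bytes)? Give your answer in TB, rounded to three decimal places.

Total = 8,140 × 2.61 GB = 21245.4 GB
= 21245.4 × 1,000,000,000 bytes = 21,245,400,000,000 bytes
1 TB = 1,000,000,000,000 bytes
21,245,400,000,000 / 1,000,000,000,000 = 21.245 TB

21.245 TB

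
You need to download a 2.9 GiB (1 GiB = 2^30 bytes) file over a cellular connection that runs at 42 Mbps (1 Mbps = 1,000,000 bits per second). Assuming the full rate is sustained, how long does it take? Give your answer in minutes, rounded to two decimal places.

2.9 GiB = 3,113,851,289.6 bytes = 24,910,810,316.8 bits
42 Mbps = 42,000,000 bits/s
time = 24,910,810,316.8 / 42,000,000 = 593.115 s
593.115 s / 60 = 9.89 minutes

9.89 minutes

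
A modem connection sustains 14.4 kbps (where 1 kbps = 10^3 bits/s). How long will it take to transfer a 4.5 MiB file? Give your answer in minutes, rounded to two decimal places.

4.5 MiB = 4,718,592 bytes = 37,748,736 bits
14.4 kbps = 14,400 bits/s
time = 37,748,736 / 14,400 = 2,621.440 s
2,621.440 s / 60 = 43.69 minutes

43.69 minutes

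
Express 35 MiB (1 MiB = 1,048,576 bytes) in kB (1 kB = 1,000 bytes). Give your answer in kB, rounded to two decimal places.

35 MiB × 1,048,576 bytes/MiB = 36,700,160 bytes
1 kB = 10^3 bytes = 1,000 bytes
36,700,160 / 1,000 = 36,700.16 kB

36,700.16 kB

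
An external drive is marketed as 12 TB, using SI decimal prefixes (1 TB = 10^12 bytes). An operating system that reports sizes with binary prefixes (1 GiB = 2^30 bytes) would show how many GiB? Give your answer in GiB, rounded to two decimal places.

11,175.87 GiB

12 TB × 1,000,000,000,000 bytes/TB = 12,000,000,000,000 bytes
1 GiB = 1,073,741,824 bytes
12,000,000,000,000 / 1,073,741,824 = 11,175.87 GiB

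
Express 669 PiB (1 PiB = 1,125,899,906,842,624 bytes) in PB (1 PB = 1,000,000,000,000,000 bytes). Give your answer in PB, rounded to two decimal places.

753.23 PB

669 PiB × 1,125,899,906,842,624 bytes/PiB = 753,227,037,677,715,456 bytes
1 PB = 1,000,000,000,000,000 bytes
753,227,037,677,715,456 / 1,000,000,000,000,000 = 753.23 PB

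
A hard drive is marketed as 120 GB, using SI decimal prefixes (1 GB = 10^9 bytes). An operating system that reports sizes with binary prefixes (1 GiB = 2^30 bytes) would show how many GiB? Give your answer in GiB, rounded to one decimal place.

111.8 GiB

120 GB = 120 × 10^9 bytes = 120,000,000,000 bytes
1 GiB = 1,073,741,824 bytes
120,000,000,000 / 1,073,741,824 = 111.8 GiB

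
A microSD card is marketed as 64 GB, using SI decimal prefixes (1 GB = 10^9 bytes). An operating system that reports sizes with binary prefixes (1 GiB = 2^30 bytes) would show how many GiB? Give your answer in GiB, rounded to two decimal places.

59.60 GiB

64 GB × 1,000,000,000 bytes/GB = 64,000,000,000 bytes
1 GiB = 2^30 bytes = 1,073,741,824 bytes
64,000,000,000 / 1,073,741,824 = 59.60 GiB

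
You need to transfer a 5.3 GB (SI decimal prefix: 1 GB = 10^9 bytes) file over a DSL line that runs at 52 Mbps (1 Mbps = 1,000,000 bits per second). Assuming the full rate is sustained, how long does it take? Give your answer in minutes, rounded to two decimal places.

13.59 minutes

5.3 GB = 5,300,000,000 bytes = 42,400,000,000 bits
52 Mbps = 52,000,000 bits/s
time = 42,400,000,000 / 52,000,000 = 815.385 s
815.385 s / 60 = 13.59 minutes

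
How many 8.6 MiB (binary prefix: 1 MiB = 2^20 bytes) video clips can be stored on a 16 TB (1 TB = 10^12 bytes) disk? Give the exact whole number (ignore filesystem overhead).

1,774,277

Capacity: 16 TB = 16,000,000,000,000 bytes
Per item: 8.6 MiB = 9,017,753.6 bytes
⌊16,000,000,000,000 / 9,017,753.6⌋ = 1,774,277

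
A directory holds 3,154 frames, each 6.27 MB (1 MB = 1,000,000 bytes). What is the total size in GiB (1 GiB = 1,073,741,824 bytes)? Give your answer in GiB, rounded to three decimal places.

Total = 3,154 × 6.27 MB = 19775.58 MB
= 19775.58 × 1,000,000 bytes = 19,775,580,000 bytes
1 GiB = 1,073,741,824 bytes
19,775,580,000 / 1,073,741,824 = 18.417 GiB

18.417 GiB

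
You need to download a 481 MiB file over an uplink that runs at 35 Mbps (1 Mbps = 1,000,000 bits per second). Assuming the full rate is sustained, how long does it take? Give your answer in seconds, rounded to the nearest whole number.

115 seconds

481 MiB = 504,365,056 bytes = 4,034,920,448 bits
35 Mbps = 35,000,000 bits/s
time = 4,034,920,448 / 35,000,000 = 115 s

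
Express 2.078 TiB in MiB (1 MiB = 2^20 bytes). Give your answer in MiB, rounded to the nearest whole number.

2,178,941 MiB

2.078 TiB = 2.078 × 2^40 bytes = 2,284,785,162,518.528 bytes
1 MiB = 1,048,576 bytes
2,284,785,162,518.528 / 1,048,576 = 2,178,941 MiB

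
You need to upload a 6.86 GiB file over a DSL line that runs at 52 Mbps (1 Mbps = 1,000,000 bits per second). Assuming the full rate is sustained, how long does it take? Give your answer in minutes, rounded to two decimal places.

18.89 minutes

6.86 GiB = 7,365,868,912.64 bytes = 58,926,951,301.12 bits
52 Mbps = 52,000,000 bits/s
time = 58,926,951,301.12 / 52,000,000 = 1,133.211 s
1,133.211 s / 60 = 18.89 minutes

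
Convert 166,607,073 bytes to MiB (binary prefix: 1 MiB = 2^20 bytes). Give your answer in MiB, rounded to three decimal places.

158.889 MiB

166,607,073 bytes given.
1 MiB = 2^20 bytes = 1,048,576 bytes
166,607,073 / 1,048,576 = 158.889 MiB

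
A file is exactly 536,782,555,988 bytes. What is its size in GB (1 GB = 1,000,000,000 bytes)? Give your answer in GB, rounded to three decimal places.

536,782,555,988 bytes given.
1 GB = 1,000,000,000 bytes
536,782,555,988 / 1,000,000,000 = 536.783 GB

536.783 GB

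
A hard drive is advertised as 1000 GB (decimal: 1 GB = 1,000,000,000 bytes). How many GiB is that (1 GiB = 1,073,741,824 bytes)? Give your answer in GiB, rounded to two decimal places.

931.32 GiB

1000 GB = 1000 × 10^9 bytes = 1,000,000,000,000 bytes
1 GiB = 1,073,741,824 bytes
1,000,000,000,000 / 1,073,741,824 = 931.32 GiB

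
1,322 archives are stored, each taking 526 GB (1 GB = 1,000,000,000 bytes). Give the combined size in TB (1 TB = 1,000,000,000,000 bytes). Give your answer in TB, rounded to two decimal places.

Total = 1,322 × 526 GB = 695,372 GB
= 695,372 × 1,000,000,000 bytes = 695,372,000,000,000 bytes
1 TB = 1,000,000,000,000 bytes
695,372,000,000,000 / 1,000,000,000,000 = 695.37 TB

695.37 TB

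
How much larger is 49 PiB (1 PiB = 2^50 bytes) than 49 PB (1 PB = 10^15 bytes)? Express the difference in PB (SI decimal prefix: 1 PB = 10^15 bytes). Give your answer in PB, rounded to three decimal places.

6.169 PB

49 PiB = 49 × 1,125,899,906,842,624 = 55,169,095,435,288,576 bytes
49 PB = 49 × 1,000,000,000,000,000 = 49,000,000,000,000,000 bytes
difference = 6,169,095,435,288,576 bytes
6,169,095,435,288,576 / 1,000,000,000,000,000 = 6.169 PB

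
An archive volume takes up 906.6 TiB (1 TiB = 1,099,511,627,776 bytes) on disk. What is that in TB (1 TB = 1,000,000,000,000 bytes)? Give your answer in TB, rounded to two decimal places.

906.6 TiB = 906.6 × 2^40 bytes = 996,817,241,741,721.6 bytes
1 TB = 1,000,000,000,000 bytes
996,817,241,741,721.6 / 1,000,000,000,000 = 996.82 TB

996.82 TB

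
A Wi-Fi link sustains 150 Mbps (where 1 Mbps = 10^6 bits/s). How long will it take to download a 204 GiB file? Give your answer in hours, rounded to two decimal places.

204 GiB = 219,043,332,096 bytes = 1,752,346,656,768 bits
150 Mbps = 150,000,000 bits/s
time = 1,752,346,656,768 / 150,000,000 = 11,682.3110 s
11,682.3110 s / 3600 = 3.25 hours

3.25 hours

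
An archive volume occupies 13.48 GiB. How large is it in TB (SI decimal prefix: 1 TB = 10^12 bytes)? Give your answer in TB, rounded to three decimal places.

13.48 GiB × 1,073,741,824 bytes/GiB = 14,474,039,787.52 bytes
1 TB = 10^12 bytes = 1,000,000,000,000 bytes
14,474,039,787.52 / 1,000,000,000,000 = 0.014 TB

0.014 TB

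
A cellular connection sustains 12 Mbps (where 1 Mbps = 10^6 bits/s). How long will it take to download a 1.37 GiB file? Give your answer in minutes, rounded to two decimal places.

16.34 minutes

1.37 GiB = 1,471,026,298.88 bytes = 11,768,210,391.04 bits
12 Mbps = 12,000,000 bits/s
time = 11,768,210,391.04 / 12,000,000 = 980.684 s
980.684 s / 60 = 16.34 minutes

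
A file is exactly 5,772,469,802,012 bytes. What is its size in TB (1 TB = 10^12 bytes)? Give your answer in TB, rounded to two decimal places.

5,772,469,802,012 bytes given.
1 TB = 10^12 bytes = 1,000,000,000,000 bytes
5,772,469,802,012 / 1,000,000,000,000 = 5.77 TB

5.77 TB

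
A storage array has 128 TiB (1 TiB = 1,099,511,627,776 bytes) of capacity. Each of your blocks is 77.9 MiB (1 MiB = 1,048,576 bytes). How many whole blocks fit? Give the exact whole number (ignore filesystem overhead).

1,722,949

Capacity: 128 TiB = 140,737,488,355,328 bytes
Per item: 77.9 MiB = 81,684,070.4 bytes
⌊140,737,488,355,328 / 81,684,070.4⌋ = 1,722,949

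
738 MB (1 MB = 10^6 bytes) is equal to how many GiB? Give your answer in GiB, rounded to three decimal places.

0.687 GiB

738 MB = 738 × 10^6 bytes = 738,000,000 bytes
1 GiB = 2^30 bytes = 1,073,741,824 bytes
738,000,000 / 1,073,741,824 = 0.687 GiB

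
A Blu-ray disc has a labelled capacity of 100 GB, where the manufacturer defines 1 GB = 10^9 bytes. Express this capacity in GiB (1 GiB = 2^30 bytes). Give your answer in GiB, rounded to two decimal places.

93.13 GiB

100 GB = 100 × 10^9 bytes = 100,000,000,000 bytes
1 GiB = 2^30 bytes = 1,073,741,824 bytes
100,000,000,000 / 1,073,741,824 = 93.13 GiB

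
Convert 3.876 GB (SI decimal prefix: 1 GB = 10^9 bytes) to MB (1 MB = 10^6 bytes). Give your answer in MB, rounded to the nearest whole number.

3.876 GB × 1,000,000,000 bytes/GB = 3,876,000,000 bytes
1 MB = 1,000,000 bytes
3,876,000,000 / 1,000,000 = 3,876 MB

3,876 MB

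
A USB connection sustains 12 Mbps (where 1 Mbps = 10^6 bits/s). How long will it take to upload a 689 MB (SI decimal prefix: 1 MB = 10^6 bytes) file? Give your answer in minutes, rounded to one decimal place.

689 MB = 689,000,000 bytes = 5,512,000,000 bits
12 Mbps = 12,000,000 bits/s
time = 5,512,000,000 / 12,000,000 = 459.33 s
459.33 s / 60 = 7.7 minutes

7.7 minutes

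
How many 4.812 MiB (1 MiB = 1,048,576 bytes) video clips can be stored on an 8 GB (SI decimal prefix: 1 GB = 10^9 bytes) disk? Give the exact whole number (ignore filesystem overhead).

Capacity: 8 GB = 8,000,000,000 bytes
Per item: 4.812 MiB = 5,045,747.712 bytes
⌊8,000,000,000 / 5,045,747.712⌋ = 1,585

1,585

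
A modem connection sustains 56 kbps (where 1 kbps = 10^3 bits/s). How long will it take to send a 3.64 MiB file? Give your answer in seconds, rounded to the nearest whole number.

3.64 MiB = 3,816,816.64 bytes = 30,534,533.12 bits
56 kbps = 56,000 bits/s
time = 30,534,533.12 / 56,000 = 545 s

545 seconds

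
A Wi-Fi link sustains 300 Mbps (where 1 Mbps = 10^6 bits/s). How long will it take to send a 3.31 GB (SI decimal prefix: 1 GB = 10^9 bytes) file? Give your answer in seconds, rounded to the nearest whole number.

3.31 GB = 3,310,000,000 bytes = 26,480,000,000 bits
300 Mbps = 300,000,000 bits/s
time = 26,480,000,000 / 300,000,000 = 88 s

88 seconds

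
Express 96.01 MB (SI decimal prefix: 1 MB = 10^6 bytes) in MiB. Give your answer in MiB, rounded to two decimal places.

96.01 MB = 96.01 × 10^6 bytes = 96,010,000 bytes
1 MiB = 2^20 bytes = 1,048,576 bytes
96,010,000 / 1,048,576 = 91.56 MiB

91.56 MiB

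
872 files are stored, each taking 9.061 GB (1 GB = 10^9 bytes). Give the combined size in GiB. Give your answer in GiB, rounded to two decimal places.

7,358.56 GiB

Total = 872 × 9.061 GB = 7901.192 GB
= 7901.192 × 1,000,000,000 bytes = 7,901,192,000,000 bytes
1 GiB = 1,073,741,824 bytes
7,901,192,000,000 / 1,073,741,824 = 7,358.56 GiB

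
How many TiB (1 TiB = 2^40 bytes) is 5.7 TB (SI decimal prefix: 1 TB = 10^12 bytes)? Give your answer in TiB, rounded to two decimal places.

5.18 TiB

5.7 TB = 5.7 × 10^12 bytes = 5,700,000,000,000 bytes
1 TiB = 1,099,511,627,776 bytes
5,700,000,000,000 / 1,099,511,627,776 = 5.18 TiB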